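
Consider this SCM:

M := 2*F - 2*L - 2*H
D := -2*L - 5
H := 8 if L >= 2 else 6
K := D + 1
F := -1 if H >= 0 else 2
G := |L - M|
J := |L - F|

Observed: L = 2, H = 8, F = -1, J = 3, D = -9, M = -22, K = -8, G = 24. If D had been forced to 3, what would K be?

4

Under do(D=3), the mechanism D := -2*L - 5 is discarded; D is fixed at 3.
K = D + 1  [with D=3]  = 4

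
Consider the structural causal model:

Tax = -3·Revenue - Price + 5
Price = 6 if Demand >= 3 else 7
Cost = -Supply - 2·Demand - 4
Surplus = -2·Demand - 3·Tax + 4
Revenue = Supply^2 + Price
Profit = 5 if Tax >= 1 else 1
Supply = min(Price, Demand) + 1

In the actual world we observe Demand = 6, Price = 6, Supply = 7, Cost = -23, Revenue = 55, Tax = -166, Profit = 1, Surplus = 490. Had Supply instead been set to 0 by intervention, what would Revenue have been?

do(Supply=0) replaces the equation Supply = min(Price, Demand) + 1 with the constant Supply = 0.
Price = 6 if Demand >= 3 else 7  [with Demand=6]  = 6
Revenue = Supply^2 + Price  [with Supply=0, Price=6]  = 6

6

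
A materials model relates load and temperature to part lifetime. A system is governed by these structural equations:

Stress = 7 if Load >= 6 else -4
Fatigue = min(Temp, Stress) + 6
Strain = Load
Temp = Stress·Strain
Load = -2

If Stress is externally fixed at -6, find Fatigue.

0

do(Stress=-6) replaces the equation Stress = 7 if Load >= 6 else -4 with the constant Stress = -6.
Strain = Load  [with Load=-2]  = -2
Temp = Stress·Strain  [with Stress=-6, Strain=-2]  = 12
Fatigue = min(Temp, Stress) + 6  [with Temp=12, Stress=-6]  = 0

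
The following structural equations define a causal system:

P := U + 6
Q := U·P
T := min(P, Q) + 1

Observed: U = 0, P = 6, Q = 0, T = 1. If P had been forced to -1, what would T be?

0

Under do(P=-1), the mechanism P := U + 6 is discarded; P is fixed at -1.
Q = U·P  [with U=0, P=-1]  = 0
T = min(P, Q) + 1  [with P=-1, Q=0]  = 0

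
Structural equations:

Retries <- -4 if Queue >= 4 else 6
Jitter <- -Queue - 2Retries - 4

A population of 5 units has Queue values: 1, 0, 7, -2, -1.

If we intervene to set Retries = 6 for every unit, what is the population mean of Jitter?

The intervention sets Retries=6 in all 5 units regardless of Queue. Recomputing Jitter per unit gives -17, -16, -23, -14, -15; average -17.

-17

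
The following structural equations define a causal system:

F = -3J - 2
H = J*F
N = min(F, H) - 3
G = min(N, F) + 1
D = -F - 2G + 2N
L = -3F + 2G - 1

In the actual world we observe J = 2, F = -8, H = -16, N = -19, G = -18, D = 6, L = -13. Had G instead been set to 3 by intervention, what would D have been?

The intervention breaks the incoming arrows to G: G = min(N, F) + 1 no longer applies, and G = 3.
F = -3J - 2  [with J=2]  = -8
H = J*F  [with J=2, F=-8]  = -16
N = min(F, H) - 3  [with F=-8, H=-16]  = -19
D = -F - 2G + 2N  [with F=-8, G=3, N=-19]  = -36

-36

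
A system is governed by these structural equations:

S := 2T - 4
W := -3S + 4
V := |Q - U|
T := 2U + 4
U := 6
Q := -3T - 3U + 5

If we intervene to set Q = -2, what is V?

8

The intervention breaks the incoming arrows to Q: Q := -3T - 3U + 5 no longer applies, and Q = -2.
V = |Q - U|  [with Q=-2, U=6]  = 8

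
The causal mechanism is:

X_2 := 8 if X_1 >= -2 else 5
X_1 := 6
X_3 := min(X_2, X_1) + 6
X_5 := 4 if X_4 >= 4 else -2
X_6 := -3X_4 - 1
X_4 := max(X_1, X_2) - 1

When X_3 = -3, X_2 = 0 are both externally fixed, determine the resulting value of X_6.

-16

Setting X_3 = -3, X_2 = 0 by intervention discards those variables' equations.
X_4 = max(X_1, X_2) - 1  [with X_1=6, X_2=0]  = 5
X_6 = -3X_4 - 1  [with X_4=5]  = -16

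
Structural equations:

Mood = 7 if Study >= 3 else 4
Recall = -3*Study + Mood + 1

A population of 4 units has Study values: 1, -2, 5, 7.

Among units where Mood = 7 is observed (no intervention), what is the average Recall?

-10

Conditioning on Mood=7 selects the 2 unit(s) with Study ∈ {5, 7}. Their Recall values: -7, -13. Mean = -10.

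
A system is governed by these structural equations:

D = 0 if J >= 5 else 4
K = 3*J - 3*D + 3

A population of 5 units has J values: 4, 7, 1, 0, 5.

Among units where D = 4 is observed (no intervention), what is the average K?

-4

E[K|D=4] averages over only the 3 units with D=4 (J = 4, 1, 0): K = 3, -6, -9, mean -4.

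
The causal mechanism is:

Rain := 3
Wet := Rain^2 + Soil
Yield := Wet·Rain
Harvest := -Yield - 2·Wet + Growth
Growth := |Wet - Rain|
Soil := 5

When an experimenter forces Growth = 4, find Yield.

42

Intervening sets Growth = 4 and removes its equation (Growth := |Wet - Rain|).
No directed path runs from Growth to Yield, so Yield keeps its natural value.
Wet = Rain^2 + Soil  [with Rain=3, Soil=5]  = 14
Yield = Wet·Rain  [with Wet=14, Rain=3]  = 42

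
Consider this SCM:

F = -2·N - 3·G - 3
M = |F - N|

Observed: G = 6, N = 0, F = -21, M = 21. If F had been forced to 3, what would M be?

The intervention breaks the incoming arrows to F: F = -2·N - 3·G - 3 no longer applies, and F = 3.
M = |F - N|  [with F=3, N=0]  = 3

3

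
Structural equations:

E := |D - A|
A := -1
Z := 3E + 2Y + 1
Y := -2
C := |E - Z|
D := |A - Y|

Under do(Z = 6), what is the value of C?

4

The intervention breaks the incoming arrows to Z: Z := 3E + 2Y + 1 no longer applies, and Z = 6.
D = |A - Y|  [with A=-1, Y=-2]  = 1
E = |D - A|  [with D=1, A=-1]  = 2
C = |E - Z|  [with E=2, Z=6]  = 4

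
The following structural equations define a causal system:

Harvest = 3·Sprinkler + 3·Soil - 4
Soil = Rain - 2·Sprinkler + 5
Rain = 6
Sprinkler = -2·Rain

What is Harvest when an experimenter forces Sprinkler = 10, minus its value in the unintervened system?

Under do(Sprinkler=10), the mechanism Sprinkler = -2·Rain is discarded; Sprinkler is fixed at 10.
Soil = Rain - 2·Sprinkler + 5  [with Rain=6, Sprinkler=10]  = -9
Harvest = 3·Sprinkler + 3·Soil - 4  [with Sprinkler=10, Soil=-9]  = -1
Without intervention: Sprinkler = -2·Rain  [with Rain=6]  = -12; Soil = Rain - 2·Sprinkler + 5  [with Rain=6, Sprinkler=-12]  = 35; Harvest = 3·Sprinkler + 3·Soil - 4  [with Sprinkler=-12, Soil=35]  = 65.
Change = -1 − 65 = -66.

-66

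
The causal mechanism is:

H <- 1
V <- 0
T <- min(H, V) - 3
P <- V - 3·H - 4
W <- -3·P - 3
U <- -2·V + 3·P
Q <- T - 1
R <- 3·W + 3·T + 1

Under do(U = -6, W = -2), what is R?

-14

Under do(U = -6, W = -2), each intervened variable's structural equation is replaced by its fixed value.
T = min(H, V) - 3  [with H=1, V=0]  = -3
R = 3·W + 3·T + 1  [with W=-2, T=-3]  = -14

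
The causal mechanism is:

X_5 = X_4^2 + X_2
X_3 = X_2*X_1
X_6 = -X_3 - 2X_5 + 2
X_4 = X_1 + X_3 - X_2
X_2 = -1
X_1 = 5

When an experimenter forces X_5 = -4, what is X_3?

do(X_5=-4) replaces the equation X_5 = X_4^2 + X_2 with the constant X_5 = -4.
X_3 is not downstream of the intervention, so its value is determined by the original equations.
X_3 = X_2*X_1  [with X_2=-1, X_1=5]  = -5

-5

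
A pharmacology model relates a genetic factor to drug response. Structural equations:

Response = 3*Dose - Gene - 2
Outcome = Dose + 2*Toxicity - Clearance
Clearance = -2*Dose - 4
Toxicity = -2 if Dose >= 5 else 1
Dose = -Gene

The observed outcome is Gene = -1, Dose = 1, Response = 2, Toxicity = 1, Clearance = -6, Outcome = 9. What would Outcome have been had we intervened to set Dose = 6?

Under do(Dose=6), the mechanism Dose = -Gene is discarded; Dose is fixed at 6.
Toxicity = -2 if Dose >= 5 else 1  [with Dose=6]  = -2
Clearance = -2*Dose - 4  [with Dose=6]  = -16
Outcome = Dose + 2*Toxicity - Clearance  [with Dose=6, Toxicity=-2, Clearance=-16]  = 18

18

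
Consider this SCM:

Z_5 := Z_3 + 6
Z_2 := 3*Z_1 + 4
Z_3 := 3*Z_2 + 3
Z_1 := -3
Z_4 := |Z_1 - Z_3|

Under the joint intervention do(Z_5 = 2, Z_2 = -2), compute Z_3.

-3

Setting Z_5 = 2, Z_2 = -2 by intervention discards those variables' equations.
Z_3 = 3*Z_2 + 3  [with Z_2=-2]  = -3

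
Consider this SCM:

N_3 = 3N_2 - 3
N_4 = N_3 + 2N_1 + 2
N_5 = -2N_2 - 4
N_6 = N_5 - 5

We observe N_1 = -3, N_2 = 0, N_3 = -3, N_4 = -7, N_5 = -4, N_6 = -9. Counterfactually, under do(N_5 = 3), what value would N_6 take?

The intervention breaks the incoming arrows to N_5: N_5 = -2N_2 - 4 no longer applies, and N_5 = 3.
N_6 = N_5 - 5  [with N_5=3]  = -2

-2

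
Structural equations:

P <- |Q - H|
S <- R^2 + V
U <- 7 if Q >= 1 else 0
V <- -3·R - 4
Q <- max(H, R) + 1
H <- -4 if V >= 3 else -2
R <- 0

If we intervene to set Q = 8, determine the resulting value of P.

Under do(Q=8), the mechanism Q <- max(H, R) + 1 is discarded; Q is fixed at 8.
V = -3·R - 4  [with R=0]  = -4
H = -4 if V >= 3 else -2  [with V=-4]  = -2
P = |Q - H|  [with Q=8, H=-2]  = 10

10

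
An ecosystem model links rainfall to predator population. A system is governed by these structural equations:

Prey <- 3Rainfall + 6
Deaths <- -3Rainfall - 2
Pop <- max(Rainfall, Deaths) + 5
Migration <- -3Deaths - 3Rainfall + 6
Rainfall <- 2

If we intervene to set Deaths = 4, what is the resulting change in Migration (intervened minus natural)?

-36

The intervention breaks the incoming arrows to Deaths: Deaths <- -3Rainfall - 2 no longer applies, and Deaths = 4.
Migration = -3Deaths - 3Rainfall + 6  [with Deaths=4, Rainfall=2]  = -12
Without intervention: Deaths = -3Rainfall - 2  [with Rainfall=2]  = -8; Migration = -3Deaths - 3Rainfall + 6  [with Deaths=-8, Rainfall=2]  = 24.
Change = -12 − 24 = -36.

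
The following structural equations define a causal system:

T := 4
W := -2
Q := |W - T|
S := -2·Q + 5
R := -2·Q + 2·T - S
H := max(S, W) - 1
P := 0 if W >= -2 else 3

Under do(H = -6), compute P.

Intervening sets H = -6 and removes its equation (H := max(S, W) - 1).
No directed path runs from H to P, so P keeps its natural value.
P = 0 if W >= -2 else 3  [with W=-2]  = 0

0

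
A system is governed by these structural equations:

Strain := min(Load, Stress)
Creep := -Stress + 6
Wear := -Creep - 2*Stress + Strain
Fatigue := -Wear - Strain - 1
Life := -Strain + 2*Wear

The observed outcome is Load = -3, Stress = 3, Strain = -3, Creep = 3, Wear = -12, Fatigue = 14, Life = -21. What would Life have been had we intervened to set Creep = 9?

-33

The intervention breaks the incoming arrows to Creep: Creep := -Stress + 6 no longer applies, and Creep = 9.
Strain = min(Load, Stress)  [with Load=-3, Stress=3]  = -3
Wear = -Creep - 2*Stress + Strain  [with Creep=9, Stress=3, Strain=-3]  = -18
Life = -Strain + 2*Wear  [with Strain=-3, Wear=-18]  = -33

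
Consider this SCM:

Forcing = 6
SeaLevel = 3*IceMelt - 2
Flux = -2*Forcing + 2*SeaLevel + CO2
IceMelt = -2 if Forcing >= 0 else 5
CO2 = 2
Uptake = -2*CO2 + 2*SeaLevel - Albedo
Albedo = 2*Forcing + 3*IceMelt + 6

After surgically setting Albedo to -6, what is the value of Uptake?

The intervention breaks the incoming arrows to Albedo: Albedo = 2*Forcing + 3*IceMelt + 6 no longer applies, and Albedo = -6.
IceMelt = -2 if Forcing >= 0 else 5  [with Forcing=6]  = -2
SeaLevel = 3*IceMelt - 2  [with IceMelt=-2]  = -8
Uptake = -2*CO2 + 2*SeaLevel - Albedo  [with CO2=2, SeaLevel=-8, Albedo=-6]  = -14

-14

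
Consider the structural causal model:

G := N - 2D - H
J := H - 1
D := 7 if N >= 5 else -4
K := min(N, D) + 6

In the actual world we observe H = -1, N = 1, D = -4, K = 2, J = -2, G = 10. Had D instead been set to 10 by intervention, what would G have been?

-18

The intervention breaks the incoming arrows to D: D := 7 if N >= 5 else -4 no longer applies, and D = 10.
G = N - 2D - H  [with N=1, D=10, H=-1]  = -18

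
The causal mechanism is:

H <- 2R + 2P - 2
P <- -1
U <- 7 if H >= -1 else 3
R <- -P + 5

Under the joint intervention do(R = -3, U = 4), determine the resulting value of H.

The joint intervention fixes R = -3, U = 4, removing each variable's own equation.
H = 2R + 2P - 2  [with R=-3, P=-1]  = -10

-10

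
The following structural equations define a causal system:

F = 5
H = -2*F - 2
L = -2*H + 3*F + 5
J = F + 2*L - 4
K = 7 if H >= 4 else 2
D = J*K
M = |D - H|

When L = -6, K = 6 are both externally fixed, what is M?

54

Under do(L = -6, K = 6), each intervened variable's structural equation is replaced by its fixed value.
H = -2*F - 2  [with F=5]  = -12
J = F + 2*L - 4  [with F=5, L=-6]  = -11
D = J*K  [with J=-11, K=6]  = -66
M = |D - H|  [with D=-66, H=-12]  = 54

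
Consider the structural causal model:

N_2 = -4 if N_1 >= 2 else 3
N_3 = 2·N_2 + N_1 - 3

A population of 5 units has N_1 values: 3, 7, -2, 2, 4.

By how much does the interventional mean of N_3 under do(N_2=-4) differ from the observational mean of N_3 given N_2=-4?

Under do(N_2=-4), N_2's equation is replaced by N_2=-4 for every unit. Per-unit N_3: -8, -4, -13, -9, -7. Mean = -8.2.
Conditioning on N_2=-4 selects the 4 unit(s) with N_1 ∈ {3, 7, 2, 4}. Their N_3 values: -8, -4, -9, -7. Mean = -7.
Difference = -8.2 − (-7) = -1.2.

-1.2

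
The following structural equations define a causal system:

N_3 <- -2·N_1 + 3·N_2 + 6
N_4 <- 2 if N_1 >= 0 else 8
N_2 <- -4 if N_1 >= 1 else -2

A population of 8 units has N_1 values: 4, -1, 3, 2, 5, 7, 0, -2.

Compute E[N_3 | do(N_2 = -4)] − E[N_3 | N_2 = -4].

do(N_2=-4) breaks N_2's dependence on N_1. With N_2=-4 fixed, N_3 across the units is -14, -4, -12, -10, -16, -20, -6, -2, mean -10.5.
Observing N_2=-4 restricts to units where N_2's equation naturally yields -4: N_1 ∈ {4, 3, 2, 5, 7}. In that subpopulation N_3 = -14, -12, -10, -16, -20, mean -14.4.
Difference = -10.5 − (-14.4) = 3.9.

3.9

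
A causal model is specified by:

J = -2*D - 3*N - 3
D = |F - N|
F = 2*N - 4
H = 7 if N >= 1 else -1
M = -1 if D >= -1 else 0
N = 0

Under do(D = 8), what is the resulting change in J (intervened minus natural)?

The intervention breaks the incoming arrows to D: D = |F - N| no longer applies, and D = 8.
J = -2*D - 3*N - 3  [with D=8, N=0]  = -19
Without intervention: F = 2*N - 4  [with N=0]  = -4; D = |F - N|  [with F=-4, N=0]  = 4; J = -2*D - 3*N - 3  [with D=4, N=0]  = -11.
Change = -19 − (-11) = -8.

-8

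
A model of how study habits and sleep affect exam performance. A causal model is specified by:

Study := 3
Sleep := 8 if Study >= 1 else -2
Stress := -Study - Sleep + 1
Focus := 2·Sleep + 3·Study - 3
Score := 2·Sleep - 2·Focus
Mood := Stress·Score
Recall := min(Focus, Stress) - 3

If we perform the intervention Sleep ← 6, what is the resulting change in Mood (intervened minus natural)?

Under do(Sleep=6), the mechanism Sleep := 8 if Study >= 1 else -2 is discarded; Sleep is fixed at 6.
Stress = -Study - Sleep + 1  [with Study=3, Sleep=6]  = -8
Focus = 2·Sleep + 3·Study - 3  [with Sleep=6, Study=3]  = 18
Score = 2·Sleep - 2·Focus  [with Sleep=6, Focus=18]  = -24
Mood = Stress·Score  [with Stress=-8, Score=-24]  = 192
Without intervention: Sleep = 8 if Study >= 1 else -2  [with Study=3]  = 8; Stress = -Study - Sleep + 1  [with Study=3, Sleep=8]  = -10; Focus = 2·Sleep + 3·Study - 3  [with Sleep=8, Study=3]  = 22; Score = 2·Sleep - 2·Focus  [with Sleep=8, Focus=22]  = -28; Mood = Stress·Score  [with Stress=-10, Score=-28]  = 280.
Change = 192 − 280 = -88.

-88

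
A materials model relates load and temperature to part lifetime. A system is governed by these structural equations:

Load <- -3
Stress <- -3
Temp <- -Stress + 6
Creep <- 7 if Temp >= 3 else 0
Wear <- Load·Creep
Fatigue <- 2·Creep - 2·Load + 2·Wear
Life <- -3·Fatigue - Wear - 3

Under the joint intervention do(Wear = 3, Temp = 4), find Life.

-84

The joint intervention fixes Wear = 3, Temp = 4, removing each variable's own equation.
Creep = 7 if Temp >= 3 else 0  [with Temp=4]  = 7
Fatigue = 2·Creep - 2·Load + 2·Wear  [with Creep=7, Load=-3, Wear=3]  = 26
Life = -3·Fatigue - Wear - 3  [with Fatigue=26, Wear=3]  = -84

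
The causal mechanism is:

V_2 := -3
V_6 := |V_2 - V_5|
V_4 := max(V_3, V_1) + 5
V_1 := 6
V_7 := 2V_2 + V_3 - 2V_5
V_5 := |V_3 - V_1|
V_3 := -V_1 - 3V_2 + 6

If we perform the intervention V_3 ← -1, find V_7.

-21

The intervention breaks the incoming arrows to V_3: V_3 := -V_1 - 3V_2 + 6 no longer applies, and V_3 = -1.
V_5 = |V_3 - V_1|  [with V_3=-1, V_1=6]  = 7
V_7 = 2V_2 + V_3 - 2V_5  [with V_2=-3, V_3=-1, V_5=7]  = -21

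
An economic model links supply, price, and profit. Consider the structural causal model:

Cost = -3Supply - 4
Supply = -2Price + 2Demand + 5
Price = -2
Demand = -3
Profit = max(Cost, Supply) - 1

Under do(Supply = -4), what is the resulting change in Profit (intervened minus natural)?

do(Supply=-4) replaces the equation Supply = -2Price + 2Demand + 5 with the constant Supply = -4.
Cost = -3Supply - 4  [with Supply=-4]  = 8
Profit = max(Cost, Supply) - 1  [with Cost=8, Supply=-4]  = 7
Without intervention: Supply = -2Price + 2Demand + 5  [with Price=-2, Demand=-3]  = 3; Cost = -3Supply - 4  [with Supply=3]  = -13; Profit = max(Cost, Supply) - 1  [with Cost=-13, Supply=3]  = 2.
Change = 7 − 2 = 5.

5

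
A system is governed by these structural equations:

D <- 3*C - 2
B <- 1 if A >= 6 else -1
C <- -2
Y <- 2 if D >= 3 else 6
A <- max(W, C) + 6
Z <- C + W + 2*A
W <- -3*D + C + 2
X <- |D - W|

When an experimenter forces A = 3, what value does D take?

-8

The intervention breaks the incoming arrows to A: A <- max(W, C) + 6 no longer applies, and A = 3.
Since D is not a descendant of the intervened variable, it is unaffected.
D = 3*C - 2  [with C=-2]  = -8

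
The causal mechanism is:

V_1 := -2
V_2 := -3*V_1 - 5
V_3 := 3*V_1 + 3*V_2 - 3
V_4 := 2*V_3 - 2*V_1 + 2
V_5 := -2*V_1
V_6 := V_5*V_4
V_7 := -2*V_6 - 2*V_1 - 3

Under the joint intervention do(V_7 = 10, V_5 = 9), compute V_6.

-54

Setting V_7 = 10, V_5 = 9 by intervention discards those variables' equations.
V_2 = -3*V_1 - 5  [with V_1=-2]  = 1
V_3 = 3*V_1 + 3*V_2 - 3  [with V_1=-2, V_2=1]  = -6
V_4 = 2*V_3 - 2*V_1 + 2  [with V_3=-6, V_1=-2]  = -6
V_6 = V_5*V_4  [with V_5=9, V_4=-6]  = -54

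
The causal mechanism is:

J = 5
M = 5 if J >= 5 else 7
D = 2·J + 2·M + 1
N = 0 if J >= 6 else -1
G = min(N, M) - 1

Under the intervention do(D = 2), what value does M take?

5

Under do(D=2), the mechanism D = 2·J + 2·M + 1 is discarded; D is fixed at 2.
Since M is not a descendant of the intervened variable, it is unaffected.
M = 5 if J >= 5 else 7  [with J=5]  = 5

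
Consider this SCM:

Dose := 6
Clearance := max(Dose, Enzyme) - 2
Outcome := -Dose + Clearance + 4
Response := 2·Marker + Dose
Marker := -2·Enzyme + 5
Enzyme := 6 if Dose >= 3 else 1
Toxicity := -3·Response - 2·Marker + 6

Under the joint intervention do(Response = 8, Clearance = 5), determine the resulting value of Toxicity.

-4

Setting Response = 8, Clearance = 5 by intervention discards those variables' equations.
Enzyme = 6 if Dose >= 3 else 1  [with Dose=6]  = 6
Marker = -2·Enzyme + 5  [with Enzyme=6]  = -7
Toxicity = -3·Response - 2·Marker + 6  [with Response=8, Marker=-7]  = -4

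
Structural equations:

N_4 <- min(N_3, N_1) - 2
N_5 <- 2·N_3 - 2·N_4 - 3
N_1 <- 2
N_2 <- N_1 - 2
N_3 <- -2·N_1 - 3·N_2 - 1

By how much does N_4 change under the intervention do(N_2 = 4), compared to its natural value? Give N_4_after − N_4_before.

Under do(N_2=4), the mechanism N_2 <- N_1 - 2 is discarded; N_2 is fixed at 4.
N_3 = -2·N_1 - 3·N_2 - 1  [with N_1=2, N_2=4]  = -17
N_4 = min(N_3, N_1) - 2  [with N_3=-17, N_1=2]  = -19
Without intervention: N_2 = N_1 - 2  [with N_1=2]  = 0; N_3 = -2·N_1 - 3·N_2 - 1  [with N_1=2, N_2=0]  = -5; N_4 = min(N_3, N_1) - 2  [with N_3=-5, N_1=2]  = -7.
Change = -19 − (-7) = -12.

-12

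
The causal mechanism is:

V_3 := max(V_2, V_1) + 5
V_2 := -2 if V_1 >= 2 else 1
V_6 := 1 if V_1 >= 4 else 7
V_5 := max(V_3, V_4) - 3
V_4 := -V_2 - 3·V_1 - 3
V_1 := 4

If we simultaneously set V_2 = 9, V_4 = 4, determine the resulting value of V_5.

11

Setting V_2 = 9, V_4 = 4 by intervention discards those variables' equations.
V_3 = max(V_2, V_1) + 5  [with V_2=9, V_1=4]  = 14
V_5 = max(V_3, V_4) - 3  [with V_3=14, V_4=4]  = 11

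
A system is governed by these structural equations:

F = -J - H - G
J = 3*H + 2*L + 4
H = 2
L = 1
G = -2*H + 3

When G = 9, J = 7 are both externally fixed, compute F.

Setting G = 9, J = 7 by intervention discards those variables' equations.
F = -J - H - G  [with J=7, H=2, G=9]  = -18

-18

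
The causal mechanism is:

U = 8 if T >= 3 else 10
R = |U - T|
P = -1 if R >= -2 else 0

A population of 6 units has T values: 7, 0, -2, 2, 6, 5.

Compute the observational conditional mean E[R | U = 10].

10

Observing U=10 restricts to units where U's equation naturally yields 10: T ∈ {0, -2, 2}. In that subpopulation R = 10, 12, 8, mean 10.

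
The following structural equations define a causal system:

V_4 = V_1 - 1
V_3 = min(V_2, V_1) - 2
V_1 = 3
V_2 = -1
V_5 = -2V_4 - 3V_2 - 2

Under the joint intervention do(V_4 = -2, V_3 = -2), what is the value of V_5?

The joint intervention fixes V_4 = -2, V_3 = -2, removing each variable's own equation.
V_5 = -2V_4 - 3V_2 - 2  [with V_4=-2, V_2=-1]  = 5

5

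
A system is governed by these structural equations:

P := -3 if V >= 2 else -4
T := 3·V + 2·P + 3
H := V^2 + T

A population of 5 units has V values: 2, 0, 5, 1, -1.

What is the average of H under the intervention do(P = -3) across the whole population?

7.4

Under do(P=-3), P's equation is replaced by P=-3 for every unit. Per-unit H: 7, -3, 37, 1, -5. Mean = 7.4.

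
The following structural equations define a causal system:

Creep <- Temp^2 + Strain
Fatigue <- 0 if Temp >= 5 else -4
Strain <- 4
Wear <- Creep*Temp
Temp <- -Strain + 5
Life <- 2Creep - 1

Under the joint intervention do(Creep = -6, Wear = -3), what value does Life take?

-13

Setting Creep = -6, Wear = -3 by intervention discards those variables' equations.
Life = 2Creep - 1  [with Creep=-6]  = -13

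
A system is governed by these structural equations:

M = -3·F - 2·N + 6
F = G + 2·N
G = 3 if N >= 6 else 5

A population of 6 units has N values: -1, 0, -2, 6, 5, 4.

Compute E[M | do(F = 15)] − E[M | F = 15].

7

Every unit gets F=15 under the intervention. M values become -37, -39, -35, -51, -49, -47; E[M|do(F=15)] = -43.
Conditioning on F=15 selects the 2 unit(s) with N ∈ {6, 5}. Their M values: -51, -49. Mean = -50.
Difference = -43 − (-50) = 7.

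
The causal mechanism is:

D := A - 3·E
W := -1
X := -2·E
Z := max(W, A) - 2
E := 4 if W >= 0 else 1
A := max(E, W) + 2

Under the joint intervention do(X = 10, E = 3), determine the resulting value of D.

Setting X = 10, E = 3 by intervention discards those variables' equations.
A = max(E, W) + 2  [with E=3, W=-1]  = 5
D = A - 3·E  [with A=5, E=3]  = -4

-4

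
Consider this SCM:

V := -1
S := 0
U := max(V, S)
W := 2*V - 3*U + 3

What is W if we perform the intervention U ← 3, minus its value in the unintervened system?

-9

The intervention breaks the incoming arrows to U: U := max(V, S) no longer applies, and U = 3.
W = 2*V - 3*U + 3  [with V=-1, U=3]  = -8
Without intervention: U = max(V, S)  [with V=-1, S=0]  = 0; W = 2*V - 3*U + 3  [with V=-1, U=0]  = 1.
Change = -8 − 1 = -9.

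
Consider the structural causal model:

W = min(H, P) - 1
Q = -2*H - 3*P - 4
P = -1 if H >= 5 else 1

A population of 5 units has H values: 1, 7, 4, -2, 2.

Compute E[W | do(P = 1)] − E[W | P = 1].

do(P=1) breaks P's dependence on H. With P=1 fixed, W across the units is 0, 0, 0, -3, 0, mean -0.6.
E[W|P=1] averages over only the 4 units with P=1 (H = 1, 4, -2, 2): W = 0, 0, -3, 0, mean -0.75.
Difference = -0.6 − (-0.75) = 0.15.

0.15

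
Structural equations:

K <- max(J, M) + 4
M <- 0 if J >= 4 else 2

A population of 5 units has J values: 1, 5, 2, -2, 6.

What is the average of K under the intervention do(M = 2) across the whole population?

do(M=2) breaks M's dependence on J. With M=2 fixed, K across the units is 6, 9, 6, 6, 10, mean 7.4.

7.4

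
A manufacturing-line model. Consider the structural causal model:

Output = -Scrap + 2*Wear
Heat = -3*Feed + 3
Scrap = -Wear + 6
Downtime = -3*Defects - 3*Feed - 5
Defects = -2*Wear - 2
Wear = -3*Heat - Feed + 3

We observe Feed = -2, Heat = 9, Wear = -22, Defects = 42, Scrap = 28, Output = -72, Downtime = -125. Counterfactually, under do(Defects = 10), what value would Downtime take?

The intervention breaks the incoming arrows to Defects: Defects = -2*Wear - 2 no longer applies, and Defects = 10.
Downtime = -3*Defects - 3*Feed - 5  [with Defects=10, Feed=-2]  = -29

-29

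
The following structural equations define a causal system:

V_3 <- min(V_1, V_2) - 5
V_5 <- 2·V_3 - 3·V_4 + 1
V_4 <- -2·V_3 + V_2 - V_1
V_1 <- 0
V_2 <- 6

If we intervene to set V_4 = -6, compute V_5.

9

Intervening sets V_4 = -6 and removes its equation (V_4 <- -2·V_3 + V_2 - V_1).
V_3 = min(V_1, V_2) - 5  [with V_1=0, V_2=6]  = -5
V_5 = 2·V_3 - 3·V_4 + 1  [with V_3=-5, V_4=-6]  = 9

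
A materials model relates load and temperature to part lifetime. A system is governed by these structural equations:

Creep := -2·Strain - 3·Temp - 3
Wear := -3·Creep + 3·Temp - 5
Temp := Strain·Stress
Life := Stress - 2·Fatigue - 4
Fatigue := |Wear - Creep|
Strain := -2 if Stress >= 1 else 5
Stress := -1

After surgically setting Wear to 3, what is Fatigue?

The intervention breaks the incoming arrows to Wear: Wear := -3·Creep + 3·Temp - 5 no longer applies, and Wear = 3.
Strain = -2 if Stress >= 1 else 5  [with Stress=-1]  = 5
Temp = Strain·Stress  [with Strain=5, Stress=-1]  = -5
Creep = -2·Strain - 3·Temp - 3  [with Strain=5, Temp=-5]  = 2
Fatigue = |Wear - Creep|  [with Wear=3, Creep=2]  = 1

1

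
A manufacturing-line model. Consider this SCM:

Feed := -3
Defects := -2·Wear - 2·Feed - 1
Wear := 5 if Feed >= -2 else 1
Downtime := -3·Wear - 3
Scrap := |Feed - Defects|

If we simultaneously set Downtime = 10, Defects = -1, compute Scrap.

Under do(Downtime = 10, Defects = -1), each intervened variable's structural equation is replaced by its fixed value.
Scrap = |Feed - Defects|  [with Feed=-3, Defects=-1]  = 2

2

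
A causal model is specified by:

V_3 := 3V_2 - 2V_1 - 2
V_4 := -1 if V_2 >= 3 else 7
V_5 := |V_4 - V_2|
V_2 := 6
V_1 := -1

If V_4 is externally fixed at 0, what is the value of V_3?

18

Under do(V_4=0), the mechanism V_4 := -1 if V_2 >= 3 else 7 is discarded; V_4 is fixed at 0.
Since V_3 is not a descendant of the intervened variable, it is unaffected.
V_3 = 3V_2 - 2V_1 - 2  [with V_2=6, V_1=-1]  = 18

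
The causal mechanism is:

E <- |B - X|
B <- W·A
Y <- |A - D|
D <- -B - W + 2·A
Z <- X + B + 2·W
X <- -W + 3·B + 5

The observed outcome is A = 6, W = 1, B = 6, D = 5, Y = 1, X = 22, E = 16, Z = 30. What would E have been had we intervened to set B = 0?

The intervention breaks the incoming arrows to B: B <- W·A no longer applies, and B = 0.
X = -W + 3·B + 5  [with W=1, B=0]  = 4
E = |B - X|  [with B=0, X=4]  = 4

4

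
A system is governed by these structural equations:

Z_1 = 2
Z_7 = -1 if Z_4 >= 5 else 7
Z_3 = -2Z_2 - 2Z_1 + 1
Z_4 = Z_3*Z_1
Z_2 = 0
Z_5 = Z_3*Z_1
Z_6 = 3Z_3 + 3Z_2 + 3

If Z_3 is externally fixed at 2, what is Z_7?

7

The intervention breaks the incoming arrows to Z_3: Z_3 = -2Z_2 - 2Z_1 + 1 no longer applies, and Z_3 = 2.
Z_4 = Z_3*Z_1  [with Z_3=2, Z_1=2]  = 4
Z_7 = -1 if Z_4 >= 5 else 7  [with Z_4=4]  = 7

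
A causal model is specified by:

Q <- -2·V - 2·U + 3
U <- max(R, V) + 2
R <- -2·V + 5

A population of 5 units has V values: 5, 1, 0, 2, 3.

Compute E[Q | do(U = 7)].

Under do(U=7), U's equation is replaced by U=7 for every unit. Per-unit Q: -21, -13, -11, -15, -17. Mean = -15.4.

-15.4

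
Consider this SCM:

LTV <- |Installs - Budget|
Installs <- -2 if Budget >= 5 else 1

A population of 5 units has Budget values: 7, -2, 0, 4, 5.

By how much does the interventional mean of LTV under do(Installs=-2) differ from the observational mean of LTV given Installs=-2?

-3.2

do(Installs=-2) breaks Installs's dependence on Budget. With Installs=-2 fixed, LTV across the units is 9, 0, 2, 6, 7, mean 4.8.
E[LTV|Installs=-2] averages over only the 2 units with Installs=-2 (Budget = 7, 5): LTV = 9, 7, mean 8.
Difference = 4.8 − 8 = -3.2.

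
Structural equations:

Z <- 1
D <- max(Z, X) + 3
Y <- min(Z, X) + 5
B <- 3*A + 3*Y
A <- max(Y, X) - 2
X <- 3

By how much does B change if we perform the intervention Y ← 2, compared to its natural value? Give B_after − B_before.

The intervention breaks the incoming arrows to Y: Y <- min(Z, X) + 5 no longer applies, and Y = 2.
A = max(Y, X) - 2  [with Y=2, X=3]  = 1
B = 3*A + 3*Y  [with A=1, Y=2]  = 9
Without intervention: Y = min(Z, X) + 5  [with Z=1, X=3]  = 6; A = max(Y, X) - 2  [with Y=6, X=3]  = 4; B = 3*A + 3*Y  [with A=4, Y=6]  = 30.
Change = 9 − 30 = -21.

-21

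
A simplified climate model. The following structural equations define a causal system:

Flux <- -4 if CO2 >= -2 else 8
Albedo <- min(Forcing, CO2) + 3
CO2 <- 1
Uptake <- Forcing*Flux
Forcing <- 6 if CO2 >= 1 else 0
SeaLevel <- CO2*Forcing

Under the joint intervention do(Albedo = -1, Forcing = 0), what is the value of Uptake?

0

Setting Albedo = -1, Forcing = 0 by intervention discards those variables' equations.
Flux = -4 if CO2 >= -2 else 8  [with CO2=1]  = -4
Uptake = Forcing*Flux  [with Forcing=0, Flux=-4]  = 0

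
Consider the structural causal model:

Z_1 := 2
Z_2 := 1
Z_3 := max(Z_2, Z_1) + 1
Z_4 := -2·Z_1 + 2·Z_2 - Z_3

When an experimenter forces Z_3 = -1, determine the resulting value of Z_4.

The intervention breaks the incoming arrows to Z_3: Z_3 := max(Z_2, Z_1) + 1 no longer applies, and Z_3 = -1.
Z_4 = -2·Z_1 + 2·Z_2 - Z_3  [with Z_1=2, Z_2=1, Z_3=-1]  = -1

-1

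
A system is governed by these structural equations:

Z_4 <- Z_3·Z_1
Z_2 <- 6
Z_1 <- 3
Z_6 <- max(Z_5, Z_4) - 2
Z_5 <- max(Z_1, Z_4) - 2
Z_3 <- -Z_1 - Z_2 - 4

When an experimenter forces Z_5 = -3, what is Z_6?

-5

The intervention breaks the incoming arrows to Z_5: Z_5 <- max(Z_1, Z_4) - 2 no longer applies, and Z_5 = -3.
Z_3 = -Z_1 - Z_2 - 4  [with Z_1=3, Z_2=6]  = -13
Z_4 = Z_3·Z_1  [with Z_3=-13, Z_1=3]  = -39
Z_6 = max(Z_5, Z_4) - 2  [with Z_5=-3, Z_4=-39]  = -5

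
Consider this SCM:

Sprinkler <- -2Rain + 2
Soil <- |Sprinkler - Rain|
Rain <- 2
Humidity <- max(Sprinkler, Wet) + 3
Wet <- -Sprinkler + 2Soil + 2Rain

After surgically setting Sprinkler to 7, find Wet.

7

Under do(Sprinkler=7), the mechanism Sprinkler <- -2Rain + 2 is discarded; Sprinkler is fixed at 7.
Soil = |Sprinkler - Rain|  [with Sprinkler=7, Rain=2]  = 5
Wet = -Sprinkler + 2Soil + 2Rain  [with Sprinkler=7, Soil=5, Rain=2]  = 7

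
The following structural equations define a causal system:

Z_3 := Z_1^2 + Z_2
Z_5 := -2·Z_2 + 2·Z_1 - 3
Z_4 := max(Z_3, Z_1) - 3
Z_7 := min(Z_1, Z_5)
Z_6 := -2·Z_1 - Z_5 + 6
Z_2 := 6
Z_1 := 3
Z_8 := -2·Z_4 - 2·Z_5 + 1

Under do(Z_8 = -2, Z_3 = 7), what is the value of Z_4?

Under do(Z_8 = -2, Z_3 = 7), each intervened variable's structural equation is replaced by its fixed value.
Z_4 = max(Z_3, Z_1) - 3  [with Z_3=7, Z_1=3]  = 4

4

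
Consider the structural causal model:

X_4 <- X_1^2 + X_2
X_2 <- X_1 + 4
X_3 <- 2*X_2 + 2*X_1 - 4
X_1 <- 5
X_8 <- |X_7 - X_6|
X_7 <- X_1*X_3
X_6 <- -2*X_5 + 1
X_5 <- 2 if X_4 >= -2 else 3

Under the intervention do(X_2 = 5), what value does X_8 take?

do(X_2=5) replaces the equation X_2 <- X_1 + 4 with the constant X_2 = 5.
X_3 = 2*X_2 + 2*X_1 - 4  [with X_2=5, X_1=5]  = 16
X_4 = X_1^2 + X_2  [with X_1=5, X_2=5]  = 30
X_5 = 2 if X_4 >= -2 else 3  [with X_4=30]  = 2
X_6 = -2*X_5 + 1  [with X_5=2]  = -3
X_7 = X_1*X_3  [with X_1=5, X_3=16]  = 80
X_8 = |X_7 - X_6|  [with X_7=80, X_6=-3]  = 83

83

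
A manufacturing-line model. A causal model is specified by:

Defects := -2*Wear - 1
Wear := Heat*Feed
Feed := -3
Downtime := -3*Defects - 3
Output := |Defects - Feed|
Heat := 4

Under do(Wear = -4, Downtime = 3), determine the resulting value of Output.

The joint intervention fixes Wear = -4, Downtime = 3, removing each variable's own equation.
Defects = -2*Wear - 1  [with Wear=-4]  = 7
Output = |Defects - Feed|  [with Defects=7, Feed=-3]  = 10

10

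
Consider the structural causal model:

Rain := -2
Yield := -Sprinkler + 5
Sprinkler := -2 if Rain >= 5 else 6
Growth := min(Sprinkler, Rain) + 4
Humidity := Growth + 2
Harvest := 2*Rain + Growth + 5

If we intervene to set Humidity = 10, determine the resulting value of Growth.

2

Under do(Humidity=10), the mechanism Humidity := Growth + 2 is discarded; Humidity is fixed at 10.
Since Growth is not a descendant of the intervened variable, it is unaffected.
Sprinkler = -2 if Rain >= 5 else 6  [with Rain=-2]  = 6
Growth = min(Sprinkler, Rain) + 4  [with Sprinkler=6, Rain=-2]  = 2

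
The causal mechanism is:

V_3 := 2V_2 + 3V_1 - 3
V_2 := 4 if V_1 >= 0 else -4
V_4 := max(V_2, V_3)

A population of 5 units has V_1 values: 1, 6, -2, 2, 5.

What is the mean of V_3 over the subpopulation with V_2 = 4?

15.5

Observing V_2=4 restricts to units where V_2's equation naturally yields 4: V_1 ∈ {1, 6, 2, 5}. In that subpopulation V_3 = 8, 23, 11, 20, mean 15.5.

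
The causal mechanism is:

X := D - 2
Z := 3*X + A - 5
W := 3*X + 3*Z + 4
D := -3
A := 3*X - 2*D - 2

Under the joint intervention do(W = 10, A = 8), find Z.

-12

Under do(W = 10, A = 8), each intervened variable's structural equation is replaced by its fixed value.
X = D - 2  [with D=-3]  = -5
Z = 3*X + A - 5  [with X=-5, A=8]  = -12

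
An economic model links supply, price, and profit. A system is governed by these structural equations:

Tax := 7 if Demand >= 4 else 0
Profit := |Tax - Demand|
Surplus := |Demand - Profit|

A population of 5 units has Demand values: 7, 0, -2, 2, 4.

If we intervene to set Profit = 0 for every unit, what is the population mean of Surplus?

3

The intervention sets Profit=0 in all 5 units regardless of Demand. Recomputing Surplus per unit gives 7, 0, 2, 2, 4; average 3.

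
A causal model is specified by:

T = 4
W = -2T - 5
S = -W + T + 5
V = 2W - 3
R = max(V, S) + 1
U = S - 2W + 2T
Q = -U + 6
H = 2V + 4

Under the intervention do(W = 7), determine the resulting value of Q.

Under do(W=7), the mechanism W = -2T - 5 is discarded; W is fixed at 7.
S = -W + T + 5  [with W=7, T=4]  = 2
U = S - 2W + 2T  [with S=2, W=7, T=4]  = -4
Q = -U + 6  [with U=-4]  = 10

10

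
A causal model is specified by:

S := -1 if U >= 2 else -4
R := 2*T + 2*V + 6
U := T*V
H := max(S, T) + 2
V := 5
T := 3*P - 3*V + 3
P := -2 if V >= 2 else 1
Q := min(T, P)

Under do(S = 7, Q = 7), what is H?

9

Setting S = 7, Q = 7 by intervention discards those variables' equations.
P = -2 if V >= 2 else 1  [with V=5]  = -2
T = 3*P - 3*V + 3  [with P=-2, V=5]  = -18
H = max(S, T) + 2  [with S=7, T=-18]  = 9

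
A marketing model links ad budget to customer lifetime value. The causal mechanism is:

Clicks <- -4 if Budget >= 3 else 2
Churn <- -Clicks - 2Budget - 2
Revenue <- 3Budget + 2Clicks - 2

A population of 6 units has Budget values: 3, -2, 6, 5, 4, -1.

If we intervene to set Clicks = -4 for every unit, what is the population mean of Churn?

-3

do(Clicks=-4) breaks Clicks's dependence on Budget. With Clicks=-4 fixed, Churn across the units is -4, 6, -10, -8, -6, 4, mean -3.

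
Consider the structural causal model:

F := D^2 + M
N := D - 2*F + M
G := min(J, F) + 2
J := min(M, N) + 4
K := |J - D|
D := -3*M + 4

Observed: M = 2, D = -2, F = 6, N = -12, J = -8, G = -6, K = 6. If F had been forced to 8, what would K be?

The intervention breaks the incoming arrows to F: F := D^2 + M no longer applies, and F = 8.
D = -3*M + 4  [with M=2]  = -2
N = D - 2*F + M  [with D=-2, F=8, M=2]  = -16
J = min(M, N) + 4  [with M=2, N=-16]  = -12
K = |J - D|  [with J=-12, D=-2]  = 10

10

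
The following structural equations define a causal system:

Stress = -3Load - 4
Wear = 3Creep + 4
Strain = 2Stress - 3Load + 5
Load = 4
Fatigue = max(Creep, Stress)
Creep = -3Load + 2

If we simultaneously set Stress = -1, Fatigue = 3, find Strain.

-9

The joint intervention fixes Stress = -1, Fatigue = 3, removing each variable's own equation.
Strain = 2Stress - 3Load + 5  [with Stress=-1, Load=4]  = -9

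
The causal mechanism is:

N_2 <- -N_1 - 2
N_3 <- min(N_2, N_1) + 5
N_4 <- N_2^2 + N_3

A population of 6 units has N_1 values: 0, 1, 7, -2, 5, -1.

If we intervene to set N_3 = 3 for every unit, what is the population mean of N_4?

The intervention sets N_3=3 in all 6 units regardless of N_1. Recomputing N_4 per unit gives 7, 12, 84, 3, 52, 4; average 27.

27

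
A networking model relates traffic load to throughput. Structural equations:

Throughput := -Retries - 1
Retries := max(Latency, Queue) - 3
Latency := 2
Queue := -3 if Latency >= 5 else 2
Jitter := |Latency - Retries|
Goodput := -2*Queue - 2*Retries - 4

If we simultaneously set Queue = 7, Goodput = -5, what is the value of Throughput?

Setting Queue = 7, Goodput = -5 by intervention discards those variables' equations.
Retries = max(Latency, Queue) - 3  [with Latency=2, Queue=7]  = 4
Throughput = -Retries - 1  [with Retries=4]  = -5

-5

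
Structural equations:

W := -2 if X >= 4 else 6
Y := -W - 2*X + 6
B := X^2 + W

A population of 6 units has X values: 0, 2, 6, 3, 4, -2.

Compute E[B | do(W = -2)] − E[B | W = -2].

-14.5

Under do(W=-2), W's equation is replaced by W=-2 for every unit. Per-unit B: -2, 2, 34, 7, 14, 2. Mean = 9.5.
Conditioning on W=-2 selects the 2 unit(s) with X ∈ {6, 4}. Their B values: 34, 14. Mean = 24.
Difference = 9.5 − 24 = -14.5.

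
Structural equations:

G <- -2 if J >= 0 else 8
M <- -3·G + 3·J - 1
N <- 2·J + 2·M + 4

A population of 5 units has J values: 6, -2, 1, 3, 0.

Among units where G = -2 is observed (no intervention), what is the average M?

Conditioning on G=-2 selects the 4 unit(s) with J ∈ {6, 1, 3, 0}. Their M values: 23, 8, 14, 5. Mean = 12.5.

12.5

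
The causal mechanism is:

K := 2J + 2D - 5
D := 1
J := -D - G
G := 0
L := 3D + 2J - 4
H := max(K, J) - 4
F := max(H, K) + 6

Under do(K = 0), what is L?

-3

The intervention breaks the incoming arrows to K: K := 2J + 2D - 5 no longer applies, and K = 0.
No directed path runs from K to L, so L keeps its natural value.
J = -D - G  [with D=1, G=0]  = -1
L = 3D + 2J - 4  [with D=1, J=-1]  = -3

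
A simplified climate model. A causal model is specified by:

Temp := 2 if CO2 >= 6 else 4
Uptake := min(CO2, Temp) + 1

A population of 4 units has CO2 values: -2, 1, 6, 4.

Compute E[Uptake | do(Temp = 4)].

do(Temp=4) breaks Temp's dependence on CO2. With Temp=4 fixed, Uptake across the units is -1, 2, 5, 5, mean 2.75.

2.75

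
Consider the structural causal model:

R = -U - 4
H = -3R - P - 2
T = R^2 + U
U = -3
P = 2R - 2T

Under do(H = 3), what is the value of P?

2

The intervention breaks the incoming arrows to H: H = -3R - P - 2 no longer applies, and H = 3.
Since P is not a descendant of the intervened variable, it is unaffected.
R = -U - 4  [with U=-3]  = -1
T = R^2 + U  [with R=-1, U=-3]  = -2
P = 2R - 2T  [with R=-1, T=-2]  = 2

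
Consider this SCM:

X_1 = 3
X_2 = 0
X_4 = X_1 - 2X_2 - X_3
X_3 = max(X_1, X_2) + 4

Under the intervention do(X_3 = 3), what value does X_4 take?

0

The intervention breaks the incoming arrows to X_3: X_3 = max(X_1, X_2) + 4 no longer applies, and X_3 = 3.
X_4 = X_1 - 2X_2 - X_3  [with X_1=3, X_2=0, X_3=3]  = 0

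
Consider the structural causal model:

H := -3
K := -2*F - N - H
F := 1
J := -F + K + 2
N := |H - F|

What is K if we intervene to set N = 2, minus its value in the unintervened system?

2

The intervention breaks the incoming arrows to N: N := |H - F| no longer applies, and N = 2.
K = -2*F - N - H  [with F=1, N=2, H=-3]  = -1
Without intervention: N = |H - F|  [with H=-3, F=1]  = 4; K = -2*F - N - H  [with F=1, N=4, H=-3]  = -3.
Change = -1 − (-3) = 2.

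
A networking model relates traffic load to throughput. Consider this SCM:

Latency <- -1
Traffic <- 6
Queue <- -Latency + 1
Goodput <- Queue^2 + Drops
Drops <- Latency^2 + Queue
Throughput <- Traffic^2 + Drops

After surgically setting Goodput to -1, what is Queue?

do(Goodput=-1) replaces the equation Goodput <- Queue^2 + Drops with the constant Goodput = -1.
Queue is not downstream of the intervention, so its value is determined by the original equations.
Queue = -Latency + 1  [with Latency=-1]  = 2

2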